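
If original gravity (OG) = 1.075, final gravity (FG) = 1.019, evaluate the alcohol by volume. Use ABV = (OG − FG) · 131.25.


ABV = (1.075 − 1.019) · 131.25

7.3500 % ABV


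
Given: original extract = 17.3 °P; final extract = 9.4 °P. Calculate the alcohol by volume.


SG = 259/(259 − P);  ABV = (OG − FG)·131.25
OG = 259/(259 − 17.3) = 1.0716
FG = 259/(259 − 9.4) = 1.0377
ABV = (1.0716 − 1.0377)·131.25

4.4515 % ABV


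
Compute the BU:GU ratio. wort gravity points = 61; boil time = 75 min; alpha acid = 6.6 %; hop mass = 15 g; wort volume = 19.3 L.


U = 1.65·0.000125^(GP/1000)·(1−e^(−0.04t))/4.15;  IBU = (α/100)·m·U·1000/V;  BU:GU = IBU/GP
U = 1.65·0.000125^(61/1000)·(1−e^(−0.04·75))/4.15 = 0.2184
IBU = (6.6/100)·15·0.2184·1000/19.3 = 11.2007
BU:GU = 11.2007/61

0.1836


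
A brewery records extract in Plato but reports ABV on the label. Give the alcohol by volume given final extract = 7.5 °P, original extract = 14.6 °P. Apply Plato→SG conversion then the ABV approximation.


SG = 259/(259 − P);  ABV = (OG − FG)·131.25
OG = 259/(259 − 14.6) = 1.0597
FG = 259/(259 − 7.5) = 1.0298
ABV = (1.0597 − 1.0298)·131.25

3.9266 % ABV


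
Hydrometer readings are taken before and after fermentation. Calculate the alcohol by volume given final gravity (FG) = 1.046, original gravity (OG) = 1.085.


ABV = (OG − FG) · 131.25
ABV = (1.085 − 1.046) · 131.25

5.1187 % ABV


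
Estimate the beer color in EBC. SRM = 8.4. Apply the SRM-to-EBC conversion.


EBC = SRM · 1.97
EBC = 8.4 · 1.97

16.5480 EBC


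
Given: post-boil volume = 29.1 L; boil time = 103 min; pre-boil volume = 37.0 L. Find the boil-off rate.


rate = (V_pre − V_post) / (t_min/60)
rate = (37.0 − 29.1) / (103/60)

4.6019 L/hr


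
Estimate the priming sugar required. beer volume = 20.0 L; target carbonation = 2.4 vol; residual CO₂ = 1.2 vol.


sugar = (target − residual)·4.0·V
sugar = (2.4 − 1.2)·4.0·20.0

96.0000 g


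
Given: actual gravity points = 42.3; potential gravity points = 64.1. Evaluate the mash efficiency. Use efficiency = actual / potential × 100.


efficiency = 42.3 / 64.1 × 100

65.9906 %


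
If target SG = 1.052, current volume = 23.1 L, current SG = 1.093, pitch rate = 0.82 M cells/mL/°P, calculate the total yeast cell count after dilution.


V_w = V·((SG_c−1)/(SG_t−1)−1);  °P = 259 − 259/SG_t;  cells = rate·(V+V_w)·°P
V_w = 23.1·((1.093−1)/(1.052−1)−1) = 18.2135
V_final = 23.1 + 18.2135 = 41.3135
°P = 259 − 259/1.052 = 12.8023
cells = 0.82·41.3135·12.8023

433.7034 billion cells


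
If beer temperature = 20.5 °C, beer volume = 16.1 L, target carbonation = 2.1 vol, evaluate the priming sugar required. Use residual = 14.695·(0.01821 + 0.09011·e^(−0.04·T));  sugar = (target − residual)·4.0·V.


residual = 14.695·(0.01821 + 0.09011·e^(−0.04·20.5)) = 0.8508
sugar = (2.1 − 0.8508)·4.0·16.1

80.4484 g


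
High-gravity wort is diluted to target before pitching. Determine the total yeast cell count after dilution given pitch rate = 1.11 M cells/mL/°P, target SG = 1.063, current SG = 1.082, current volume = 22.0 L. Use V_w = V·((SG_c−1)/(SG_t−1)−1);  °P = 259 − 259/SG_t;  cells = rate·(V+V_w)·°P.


V_w = 22.0·((1.082−1)/(1.063−1)−1) = 6.6349
V_final = 22.0 + 6.6349 = 28.6349
°P = 259 − 259/1.063 = 15.3500
cells = 1.11·28.6349·15.3500

487.8946 billion cells


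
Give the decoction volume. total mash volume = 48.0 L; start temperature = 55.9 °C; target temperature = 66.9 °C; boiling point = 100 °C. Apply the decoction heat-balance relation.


V_dec = V_total·(T_target − T_start)/(T_boil − T_start)
V_dec = 48.0·(66.9 − 55.9)/(100 − 55.9)

11.9728 L


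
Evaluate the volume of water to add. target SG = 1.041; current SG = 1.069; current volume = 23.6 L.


V_water = V·((SG_curr − 1)/(SG_target − 1) − 1)
V_water = 23.6·((1.069 − 1)/(1.041 − 1) − 1)

16.1171 L


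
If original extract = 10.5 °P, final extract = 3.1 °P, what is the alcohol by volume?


SG = 259/(259 − P);  ABV = (OG − FG)·131.25
OG = 259/(259 − 10.5) = 1.0423
FG = 259/(259 − 3.1) = 1.0121
ABV = (1.0423 − 1.0121)·131.25

3.9558 % ABV


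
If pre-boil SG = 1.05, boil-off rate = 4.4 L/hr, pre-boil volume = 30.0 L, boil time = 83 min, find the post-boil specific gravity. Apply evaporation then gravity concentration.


V_post = V_pre − rate·(t/60);  SG_post = 1 + (SG_pre−1)·V_pre/V_post
V_post = 30.0 − 4.4·(83/60) = 23.9133
SG_post = 1 + (1.05 − 1)·30.0/23.9133

1.0627


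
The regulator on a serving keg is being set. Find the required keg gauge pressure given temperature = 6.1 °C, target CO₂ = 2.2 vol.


psi = vols/(0.01821 + 0.09011·e^(−0.04·T)) − 14.695
psi = 2.2/(0.01821 + 0.09011·e^(−0.04·6.1)) − 14.695

10.0770 psi


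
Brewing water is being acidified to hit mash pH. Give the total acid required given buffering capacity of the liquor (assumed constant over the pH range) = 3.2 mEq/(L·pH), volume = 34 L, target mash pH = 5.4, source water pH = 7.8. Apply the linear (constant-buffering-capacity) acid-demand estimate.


acid = buffering capacity · (pH_source − pH_target) · V
acid = 3.2 · (7.8 − 5.4) · 34

261.1200 mEq


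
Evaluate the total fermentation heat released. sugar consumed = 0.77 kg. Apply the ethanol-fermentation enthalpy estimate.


Q = m_sugar · 590 kJ/kg
Q = 0.77 · 590

454.3000 kJ


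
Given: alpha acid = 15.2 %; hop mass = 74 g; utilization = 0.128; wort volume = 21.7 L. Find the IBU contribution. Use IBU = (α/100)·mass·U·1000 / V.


IBU = (15.2/100)·74·0.128·1000 / 21.7

66.3476 IBU


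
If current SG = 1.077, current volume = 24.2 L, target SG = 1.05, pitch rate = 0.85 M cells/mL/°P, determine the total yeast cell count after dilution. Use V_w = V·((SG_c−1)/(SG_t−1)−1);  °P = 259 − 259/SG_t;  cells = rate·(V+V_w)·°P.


V_w = 24.2·((1.077−1)/(1.05−1)−1) = 13.0680
V_final = 24.2 + 13.0680 = 37.2680
°P = 259 − 259/1.05 = 12.3333
cells = 0.85·37.2680·12.3333

390.6929 billion cells


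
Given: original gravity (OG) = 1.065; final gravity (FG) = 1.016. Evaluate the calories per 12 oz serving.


ABW = (OG−FG)·131.25·0.79/FG;  °P = 259 − 259/SG (for OG→OE and FG→AE);  RE = 0.1808·OE + 0.8192·AE;  Cal = (6.9·ABW + 4·(RE−0.1))·FG·3.55
ABW = (1.065 − 1.016)·131.25·0.79/1.016 = 5.0007
OE = 259 − 259/1.065 = 15.8075 °P
AE = 259 − 259/1.016 = 4.0787 °P
RE = 0.1808·15.8075 + 0.8192·4.0787 = 6.1993 °P
Cal = (6.9·5.0007 + 4·(6.1993−0.1))·1.016·3.55

212.4473 kcal


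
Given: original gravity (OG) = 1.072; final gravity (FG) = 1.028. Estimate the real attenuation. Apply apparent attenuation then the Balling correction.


AA = (OG−FG)/(OG−1)·100;  RA = AA·0.8192
AA = (1.072 − 1.028)/(1.072 − 1)·100 = 61.1111
RA = 61.1111·0.8192

50.0622 %


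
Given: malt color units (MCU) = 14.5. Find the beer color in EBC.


SRM = 1.4922·MCU^0.6859;  EBC = SRM·1.97
SRM = 1.4922·14.5^0.6859 = 9.3413
EBC = 9.3413·1.97

18.4024 EBC


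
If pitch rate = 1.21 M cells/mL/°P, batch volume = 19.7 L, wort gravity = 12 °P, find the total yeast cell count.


cells (billions) = rate · V_L · °P
cells = 1.21 · 19.7 · 12

286.0440 billion cells


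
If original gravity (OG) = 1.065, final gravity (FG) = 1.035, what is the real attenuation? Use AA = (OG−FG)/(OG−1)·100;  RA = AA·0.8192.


AA = (1.065 − 1.035)/(1.065 − 1)·100 = 46.1538
RA = 46.1538·0.8192

37.8092 %


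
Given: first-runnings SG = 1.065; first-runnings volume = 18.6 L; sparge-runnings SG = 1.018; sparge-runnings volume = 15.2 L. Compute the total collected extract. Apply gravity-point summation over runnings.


total = Σ (SG_i − 1)·1000·V_i
first = (1.065 − 1)·1000·18.6 = 1209.0000
sparge = (1.018 − 1)·1000·15.2 = 273.6000
total = 1209.0000 + 273.6000

1482.6000 gravity·L


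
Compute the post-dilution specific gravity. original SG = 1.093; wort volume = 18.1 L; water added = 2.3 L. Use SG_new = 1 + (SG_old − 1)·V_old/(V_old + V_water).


pts = (1.093 − 1)·1000·18.1/(18.1 + 2.3) = 82.5147
SG_new = 1 + 82.5147/1000

1.0825


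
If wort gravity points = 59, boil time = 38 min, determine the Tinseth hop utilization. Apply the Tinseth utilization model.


U = 1.65·0.000125^(GP/1000) · (1 − e^(−0.04·t))/4.15
bigness = 1.65·0.000125^(59/1000) = 0.9710
boil_factor = (1 − e^(−0.04·38))/4.15 = 0.1883
U = 0.9710 · 0.1883

0.1828


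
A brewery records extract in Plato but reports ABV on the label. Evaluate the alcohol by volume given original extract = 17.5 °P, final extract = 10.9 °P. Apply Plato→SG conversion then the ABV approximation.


SG = 259/(259 − P);  ABV = (OG − FG)·131.25
OG = 259/(259 − 17.5) = 1.0725
FG = 259/(259 − 10.9) = 1.0439
ABV = (1.0725 − 1.0439)·131.25

3.7445 % ABV


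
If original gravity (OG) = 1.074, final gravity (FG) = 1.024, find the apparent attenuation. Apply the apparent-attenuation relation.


AA = (OG − FG)/(OG − 1) · 100
AA = (1.074 − 1.024)/(1.074 − 1) · 100

67.5676 %


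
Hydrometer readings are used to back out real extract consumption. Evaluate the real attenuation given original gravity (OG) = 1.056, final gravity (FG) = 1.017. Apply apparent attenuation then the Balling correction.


AA = (OG−FG)/(OG−1)·100;  RA = AA·0.8192
AA = (1.056 − 1.017)/(1.056 − 1)·100 = 69.6429
RA = 69.6429·0.8192

57.0514 %


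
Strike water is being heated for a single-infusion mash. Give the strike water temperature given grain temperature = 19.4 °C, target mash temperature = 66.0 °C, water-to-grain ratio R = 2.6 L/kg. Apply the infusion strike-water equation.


T_strike = (0.41/R)·(T_mash − T_grain) + T_mash
T_strike = (0.41/2.6)·(66.0 − 19.4) + 66.0

73.3485 °C


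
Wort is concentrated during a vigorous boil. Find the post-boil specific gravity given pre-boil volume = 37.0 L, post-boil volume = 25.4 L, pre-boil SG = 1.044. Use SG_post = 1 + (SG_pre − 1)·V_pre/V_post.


pts_pre = (1.044 − 1)·1000 = 44.0000
pts_post = 44.0000·37.0/25.4 = 64.0945
SG_post = 1 + 64.0945/1000

1.0641


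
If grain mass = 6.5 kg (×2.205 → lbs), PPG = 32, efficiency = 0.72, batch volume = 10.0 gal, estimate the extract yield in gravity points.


points = lbs × PPG × eff / vol
lbs = 6.5 × 2.205 = 14.3325
points = 14.3325 × 32 × 0.72 / 10.0

33.0221 points


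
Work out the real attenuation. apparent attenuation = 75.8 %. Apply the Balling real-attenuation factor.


RA = AA · 0.8192
RA = 75.8 · 0.8192

62.0954 %


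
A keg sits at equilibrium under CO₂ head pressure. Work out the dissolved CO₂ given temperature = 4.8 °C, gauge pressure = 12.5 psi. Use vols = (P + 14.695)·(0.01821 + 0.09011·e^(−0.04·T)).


vols = (12.5 + 14.695)·(0.01821 + 0.09011·e^(−0.04·4.8))

2.5177 volumes


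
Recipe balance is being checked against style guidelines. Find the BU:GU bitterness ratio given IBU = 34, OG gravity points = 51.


BU:GU = IBU / OG_points
BU:GU = 34 / 51

0.6667


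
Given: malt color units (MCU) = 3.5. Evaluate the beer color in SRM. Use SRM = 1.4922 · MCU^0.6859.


SRM = 1.4922 · 3.5^0.6859

3.5237 SRM


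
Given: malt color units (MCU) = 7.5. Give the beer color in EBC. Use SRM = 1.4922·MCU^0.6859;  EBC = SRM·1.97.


SRM = 1.4922·7.5^0.6859 = 5.9434
EBC = 5.9434·1.97

11.7084 EBC


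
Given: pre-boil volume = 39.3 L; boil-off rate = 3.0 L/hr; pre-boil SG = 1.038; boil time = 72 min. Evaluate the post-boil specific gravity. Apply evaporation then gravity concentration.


V_post = V_pre − rate·(t/60);  SG_post = 1 + (SG_pre−1)·V_pre/V_post
V_post = 39.3 − 3.0·(72/60) = 35.7000
SG_post = 1 + (1.038 − 1)·39.3/35.7000

1.0418


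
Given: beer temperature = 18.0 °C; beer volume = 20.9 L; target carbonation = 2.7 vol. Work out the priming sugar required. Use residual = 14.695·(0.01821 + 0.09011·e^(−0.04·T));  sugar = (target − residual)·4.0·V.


residual = 14.695·(0.01821 + 0.09011·e^(−0.04·18.0)) = 0.9121
sugar = (2.7 − 0.9121)·4.0·20.9

149.4654 g


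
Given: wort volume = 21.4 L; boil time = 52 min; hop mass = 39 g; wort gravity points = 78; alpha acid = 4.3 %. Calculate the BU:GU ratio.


U = 1.65·0.000125^(GP/1000)·(1−e^(−0.04t))/4.15;  IBU = (α/100)·m·U·1000/V;  BU:GU = IBU/GP
U = 1.65·0.000125^(78/1000)·(1−e^(−0.04·52))/4.15 = 0.1726
IBU = (4.3/100)·39·0.1726·1000/21.4 = 13.5256
BU:GU = 13.5256/78

0.1734


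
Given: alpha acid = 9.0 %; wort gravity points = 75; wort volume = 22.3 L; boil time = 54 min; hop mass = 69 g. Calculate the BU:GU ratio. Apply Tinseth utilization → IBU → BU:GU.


U = 1.65·0.000125^(GP/1000)·(1−e^(−0.04t))/4.15;  IBU = (α/100)·m·U·1000/V;  BU:GU = IBU/GP
U = 1.65·0.000125^(75/1000)·(1−e^(−0.04·54))/4.15 = 0.1793
IBU = (9.0/100)·69·0.1793·1000/22.3 = 49.9200
BU:GU = 49.9200/75

0.6656


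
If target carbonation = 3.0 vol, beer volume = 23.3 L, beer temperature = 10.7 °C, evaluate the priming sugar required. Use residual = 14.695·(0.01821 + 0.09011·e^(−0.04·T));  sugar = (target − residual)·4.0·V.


residual = 14.695·(0.01821 + 0.09011·e^(−0.04·10.7)) = 1.1307
sugar = (3.0 − 1.1307)·4.0·23.3

174.2185 g


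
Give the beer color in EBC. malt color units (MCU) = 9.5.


SRM = 1.4922·MCU^0.6859;  EBC = SRM·1.97
SRM = 1.4922·9.5^0.6859 = 6.9895
EBC = 6.9895·1.97

13.7694 EBC


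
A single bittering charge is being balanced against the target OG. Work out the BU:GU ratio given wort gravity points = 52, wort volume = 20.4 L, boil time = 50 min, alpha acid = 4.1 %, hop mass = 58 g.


U = 1.65·0.000125^(GP/1000)·(1−e^(−0.04t))/4.15;  IBU = (α/100)·m·U·1000/V;  BU:GU = IBU/GP
U = 1.65·0.000125^(52/1000)·(1−e^(−0.04·50))/4.15 = 0.2154
IBU = (4.1/100)·58·0.2154·1000/20.4 = 25.1133
BU:GU = 25.1133/52

0.4829


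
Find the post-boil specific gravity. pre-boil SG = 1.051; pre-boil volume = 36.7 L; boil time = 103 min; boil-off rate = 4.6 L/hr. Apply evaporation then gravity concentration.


V_post = V_pre − rate·(t/60);  SG_post = 1 + (SG_pre−1)·V_pre/V_post
V_post = 36.7 − 4.6·(103/60) = 28.8033
SG_post = 1 + (1.051 − 1)·36.7/28.8033

1.0650


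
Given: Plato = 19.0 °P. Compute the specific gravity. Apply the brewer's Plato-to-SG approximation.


SG = 259/(259 − P)
SG = 259/(259 − 19.0)

1.0792


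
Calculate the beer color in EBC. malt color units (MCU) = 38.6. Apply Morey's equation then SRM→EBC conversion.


SRM = 1.4922·MCU^0.6859;  EBC = SRM·1.97
SRM = 1.4922·38.6^0.6859 = 18.2838
EBC = 18.2838·1.97

36.0192 EBC


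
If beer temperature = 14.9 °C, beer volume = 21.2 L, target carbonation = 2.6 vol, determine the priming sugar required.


residual = 14.695·(0.01821 + 0.09011·e^(−0.04·T));  sugar = (target − residual)·4.0·V
residual = 14.695·(0.01821 + 0.09011·e^(−0.04·14.9)) = 0.9972
sugar = (2.6 − 0.9972)·4.0·21.2

135.9152 g


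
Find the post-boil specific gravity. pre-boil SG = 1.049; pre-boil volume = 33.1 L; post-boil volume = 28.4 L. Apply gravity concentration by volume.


SG_post = 1 + (SG_pre − 1)·V_pre/V_post
pts_pre = (1.049 − 1)·1000 = 49.0000
pts_post = 49.0000·33.1/28.4 = 57.1092
SG_post = 1 + 57.1092/1000

1.0571


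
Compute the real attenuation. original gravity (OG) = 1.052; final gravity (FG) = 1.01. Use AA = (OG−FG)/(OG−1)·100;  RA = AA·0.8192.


AA = (1.052 − 1.01)/(1.052 − 1)·100 = 80.7692
RA = 80.7692·0.8192

66.1662 %


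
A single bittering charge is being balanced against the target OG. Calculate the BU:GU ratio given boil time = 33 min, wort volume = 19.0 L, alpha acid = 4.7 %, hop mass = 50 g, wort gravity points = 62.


U = 1.65·0.000125^(GP/1000)·(1−e^(−0.04t))/4.15;  IBU = (α/100)·m·U·1000/V;  BU:GU = IBU/GP
U = 1.65·0.000125^(62/1000)·(1−e^(−0.04·33))/4.15 = 0.1669
IBU = (4.7/100)·50·0.1669·1000/19.0 = 20.6435
BU:GU = 20.6435/62

0.3330


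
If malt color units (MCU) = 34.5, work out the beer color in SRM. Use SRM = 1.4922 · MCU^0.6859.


SRM = 1.4922 · 34.5^0.6859

16.9284 SRM


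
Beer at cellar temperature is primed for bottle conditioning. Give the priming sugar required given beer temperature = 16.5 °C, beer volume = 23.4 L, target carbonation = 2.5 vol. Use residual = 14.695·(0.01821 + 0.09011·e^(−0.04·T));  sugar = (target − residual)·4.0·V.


residual = 14.695·(0.01821 + 0.09011·e^(−0.04·16.5)) = 0.9520
sugar = (2.5 − 0.9520)·4.0·23.4

144.8934 g


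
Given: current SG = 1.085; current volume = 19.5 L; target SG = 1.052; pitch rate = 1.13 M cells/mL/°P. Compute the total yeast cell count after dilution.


V_w = V·((SG_c−1)/(SG_t−1)−1);  °P = 259 − 259/SG_t;  cells = rate·(V+V_w)·°P
V_w = 19.5·((1.085−1)/(1.052−1)−1) = 12.3750
V_final = 19.5 + 12.3750 = 31.8750
°P = 259 − 259/1.052 = 12.8023
cells = 1.13·31.8750·12.8023

461.1222 billion cells


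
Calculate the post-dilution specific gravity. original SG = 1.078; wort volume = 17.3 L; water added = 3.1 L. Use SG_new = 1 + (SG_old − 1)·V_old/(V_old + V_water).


pts = (1.078 − 1)·1000·17.3/(17.3 + 3.1) = 66.1471
SG_new = 1 + 66.1471/1000

1.0661


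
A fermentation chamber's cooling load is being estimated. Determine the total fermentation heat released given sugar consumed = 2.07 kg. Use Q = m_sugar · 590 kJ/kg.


Q = 2.07 · 590

1221.3000 kJ


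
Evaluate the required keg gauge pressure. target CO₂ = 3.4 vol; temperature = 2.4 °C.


psi = vols/(0.01821 + 0.09011·e^(−0.04·T)) − 14.695
psi = 3.4/(0.01821 + 0.09011·e^(−0.04·2.4)) − 14.695

19.2806 psi


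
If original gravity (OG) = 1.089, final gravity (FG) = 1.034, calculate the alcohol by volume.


ABV = (OG − FG) · 131.25
ABV = (1.089 − 1.034) · 131.25

7.2187 % ABV


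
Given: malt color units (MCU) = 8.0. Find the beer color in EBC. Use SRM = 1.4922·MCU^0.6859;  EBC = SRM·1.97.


SRM = 1.4922·8.0^0.6859 = 6.2124
EBC = 6.2124·1.97

12.2383 EBC


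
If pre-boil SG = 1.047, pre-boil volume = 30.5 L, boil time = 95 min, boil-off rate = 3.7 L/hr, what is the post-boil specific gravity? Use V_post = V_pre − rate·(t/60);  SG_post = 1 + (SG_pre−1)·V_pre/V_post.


V_post = 30.5 − 3.7·(95/60) = 24.6417
SG_post = 1 + (1.047 − 1)·30.5/24.6417

1.0582


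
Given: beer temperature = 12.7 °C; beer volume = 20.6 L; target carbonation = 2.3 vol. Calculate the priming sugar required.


residual = 14.695·(0.01821 + 0.09011·e^(−0.04·T));  sugar = (target − residual)·4.0·V
residual = 14.695·(0.01821 + 0.09011·e^(−0.04·12.7)) = 1.0643
sugar = (2.3 − 1.0643)·4.0·20.6

101.8181 g


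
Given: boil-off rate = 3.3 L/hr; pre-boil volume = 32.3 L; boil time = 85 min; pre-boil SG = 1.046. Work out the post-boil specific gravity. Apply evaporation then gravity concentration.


V_post = V_pre − rate·(t/60);  SG_post = 1 + (SG_pre−1)·V_pre/V_post
V_post = 32.3 − 3.3·(85/60) = 27.6250
SG_post = 1 + (1.046 − 1)·32.3/27.6250

1.0538


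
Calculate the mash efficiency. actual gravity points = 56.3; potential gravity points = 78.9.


efficiency = actual / potential × 100
efficiency = 56.3 / 78.9 × 100

71.3561 %


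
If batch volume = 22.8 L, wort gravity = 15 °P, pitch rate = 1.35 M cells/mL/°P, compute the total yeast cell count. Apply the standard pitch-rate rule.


cells (billions) = rate · V_L · °P
cells = 1.35 · 22.8 · 15

461.7000 billion cells


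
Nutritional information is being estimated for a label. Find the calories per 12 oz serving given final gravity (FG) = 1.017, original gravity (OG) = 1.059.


ABW = (OG−FG)·131.25·0.79/FG;  °P = 259 − 259/SG (for OG→OE and FG→AE);  RE = 0.1808·OE + 0.8192·AE;  Cal = (6.9·ABW + 4·(RE−0.1))·FG·3.55
ABW = (1.059 − 1.017)·131.25·0.79/1.017 = 4.2821
OE = 259 − 259/1.059 = 14.4297 °P
AE = 259 − 259/1.017 = 4.3294 °P
RE = 0.1808·14.4297 + 0.8192·4.3294 = 6.1555 °P
Cal = (6.9·4.2821 + 4·(6.1555−0.1))·1.017·3.55

194.1229 kcal


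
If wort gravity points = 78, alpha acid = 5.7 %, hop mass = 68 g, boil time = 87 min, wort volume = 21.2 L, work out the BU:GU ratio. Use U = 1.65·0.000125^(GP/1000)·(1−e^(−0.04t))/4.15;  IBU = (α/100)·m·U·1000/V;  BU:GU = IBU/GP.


U = 1.65·0.000125^(78/1000)·(1−e^(−0.04·87))/4.15 = 0.1912
IBU = (5.7/100)·68·0.1912·1000/21.2 = 34.9505
BU:GU = 34.9505/78

0.4481


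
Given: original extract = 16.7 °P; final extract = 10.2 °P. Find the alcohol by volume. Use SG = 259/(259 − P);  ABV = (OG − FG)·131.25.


OG = 259/(259 − 16.7) = 1.0689
FG = 259/(259 − 10.2) = 1.0410
ABV = (1.0689 − 1.0410)·131.25

3.6653 % ABV


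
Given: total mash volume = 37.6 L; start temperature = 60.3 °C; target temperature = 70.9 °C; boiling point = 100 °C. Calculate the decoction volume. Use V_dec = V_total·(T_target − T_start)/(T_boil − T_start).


V_dec = 37.6·(70.9 − 60.3)/(100 − 60.3)

10.0393 L


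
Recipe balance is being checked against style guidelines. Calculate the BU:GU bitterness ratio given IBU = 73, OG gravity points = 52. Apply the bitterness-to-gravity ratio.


BU:GU = IBU / OG_points
BU:GU = 73 / 52

1.4038


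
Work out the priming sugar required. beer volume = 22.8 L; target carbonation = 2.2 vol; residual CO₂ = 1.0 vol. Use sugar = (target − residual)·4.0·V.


sugar = (2.2 − 1.0)·4.0·22.8

109.4400 g


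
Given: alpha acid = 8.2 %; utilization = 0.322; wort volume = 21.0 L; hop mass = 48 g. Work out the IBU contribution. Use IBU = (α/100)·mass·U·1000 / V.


IBU = (8.2/100)·48·0.322·1000 / 21.0

60.3520 IBU


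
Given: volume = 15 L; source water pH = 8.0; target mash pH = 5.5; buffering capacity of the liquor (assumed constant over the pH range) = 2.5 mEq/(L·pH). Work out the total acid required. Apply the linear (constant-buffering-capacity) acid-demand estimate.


acid = buffering capacity · (pH_source − pH_target) · V
acid = 2.5 · (8.0 − 5.5) · 15

93.7500 mEq


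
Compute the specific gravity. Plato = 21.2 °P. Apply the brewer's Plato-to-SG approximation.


SG = 259/(259 − P)
SG = 259/(259 − 21.2)

1.0892


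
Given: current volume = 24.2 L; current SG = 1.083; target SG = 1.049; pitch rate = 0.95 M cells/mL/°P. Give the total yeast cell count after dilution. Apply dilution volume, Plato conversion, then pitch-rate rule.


V_w = V·((SG_c−1)/(SG_t−1)−1);  °P = 259 − 259/SG_t;  cells = rate·(V+V_w)·°P
V_w = 24.2·((1.083−1)/(1.049−1)−1) = 16.7918
V_final = 24.2 + 16.7918 = 40.9918
°P = 259 − 259/1.049 = 12.0982
cells = 0.95·40.9918·12.0982

471.1306 billion cells


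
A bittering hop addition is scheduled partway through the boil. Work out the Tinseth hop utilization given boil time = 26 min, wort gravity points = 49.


U = 1.65·0.000125^(GP/1000) · (1 − e^(−0.04·t))/4.15
bigness = 1.65·0.000125^(49/1000) = 1.0623
boil_factor = (1 − e^(−0.04·26))/4.15 = 0.1558
U = 1.0623 · 0.1558

0.1655


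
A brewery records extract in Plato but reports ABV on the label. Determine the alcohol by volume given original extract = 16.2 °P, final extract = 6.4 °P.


SG = 259/(259 − P);  ABV = (OG − FG)·131.25
OG = 259/(259 − 16.2) = 1.0667
FG = 259/(259 − 6.4) = 1.0253
ABV = (1.0667 − 1.0253)·131.25

5.4318 % ABV


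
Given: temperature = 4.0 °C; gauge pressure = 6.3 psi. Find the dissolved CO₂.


vols = (P + 14.695)·(0.01821 + 0.09011·e^(−0.04·T))
vols = (6.3 + 14.695)·(0.01821 + 0.09011·e^(−0.04·4.0))

1.9945 volumes


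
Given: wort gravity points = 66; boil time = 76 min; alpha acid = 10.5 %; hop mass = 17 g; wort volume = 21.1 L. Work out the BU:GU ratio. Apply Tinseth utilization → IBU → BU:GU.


U = 1.65·0.000125^(GP/1000)·(1−e^(−0.04t))/4.15;  IBU = (α/100)·m·U·1000/V;  BU:GU = IBU/GP
U = 1.65·0.000125^(66/1000)·(1−e^(−0.04·76))/4.15 = 0.2092
IBU = (10.5/100)·17·0.2092·1000/21.1 = 17.6970
BU:GU = 17.6970/66

0.2681


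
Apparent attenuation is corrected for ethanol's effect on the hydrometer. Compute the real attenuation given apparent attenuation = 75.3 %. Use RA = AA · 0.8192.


RA = 75.3 · 0.8192

61.6858 %


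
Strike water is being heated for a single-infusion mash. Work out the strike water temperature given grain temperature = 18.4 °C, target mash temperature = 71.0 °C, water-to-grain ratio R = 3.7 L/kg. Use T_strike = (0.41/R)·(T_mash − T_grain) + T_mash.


T_strike = (0.41/3.7)·(71.0 − 18.4) + 71.0

76.8286 °C


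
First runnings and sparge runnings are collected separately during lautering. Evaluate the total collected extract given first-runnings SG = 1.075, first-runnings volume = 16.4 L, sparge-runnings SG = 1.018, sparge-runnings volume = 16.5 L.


total = Σ (SG_i − 1)·1000·V_i
first = (1.075 − 1)·1000·16.4 = 1230.0000
sparge = (1.018 − 1)·1000·16.5 = 297.0000
total = 1230.0000 + 297.0000

1527.0000 gravity·L


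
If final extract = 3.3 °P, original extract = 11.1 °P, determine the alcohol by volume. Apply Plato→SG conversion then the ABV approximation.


SG = 259/(259 − P);  ABV = (OG − FG)·131.25
OG = 259/(259 − 11.1) = 1.0448
FG = 259/(259 − 3.3) = 1.0129
ABV = (1.0448 − 1.0129)·131.25

4.1830 % ABV


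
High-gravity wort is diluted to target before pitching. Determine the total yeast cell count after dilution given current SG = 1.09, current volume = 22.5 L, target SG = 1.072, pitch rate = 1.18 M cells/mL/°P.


V_w = V·((SG_c−1)/(SG_t−1)−1);  °P = 259 − 259/SG_t;  cells = rate·(V+V_w)·°P
V_w = 22.5·((1.09−1)/(1.072−1)−1) = 5.6250
V_final = 22.5 + 5.6250 = 28.1250
°P = 259 − 259/1.072 = 17.3955
cells = 1.18·28.1250·17.3955

577.3139 billion cells


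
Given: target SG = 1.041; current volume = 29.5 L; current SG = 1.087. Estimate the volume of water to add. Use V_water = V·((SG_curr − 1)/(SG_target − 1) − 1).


V_water = 29.5·((1.087 − 1)/(1.041 − 1) − 1)

33.0976 L


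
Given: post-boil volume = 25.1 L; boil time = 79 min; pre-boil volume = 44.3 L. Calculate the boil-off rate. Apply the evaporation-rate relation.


rate = (V_pre − V_post) / (t_min/60)
rate = (44.3 − 25.1) / (79/60)

14.5823 L/hr


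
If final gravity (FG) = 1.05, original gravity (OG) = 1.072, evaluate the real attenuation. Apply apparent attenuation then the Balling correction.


AA = (OG−FG)/(OG−1)·100;  RA = AA·0.8192
AA = (1.072 − 1.05)/(1.072 − 1)·100 = 30.5556
RA = 30.5556·0.8192

25.0311 %


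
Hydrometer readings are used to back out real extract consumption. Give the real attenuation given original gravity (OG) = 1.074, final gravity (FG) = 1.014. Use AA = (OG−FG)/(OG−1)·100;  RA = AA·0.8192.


AA = (1.074 − 1.014)/(1.074 − 1)·100 = 81.0811
RA = 81.0811·0.8192

66.4216 %


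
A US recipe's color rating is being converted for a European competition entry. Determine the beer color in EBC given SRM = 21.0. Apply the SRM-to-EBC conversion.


EBC = SRM · 1.97
EBC = 21.0 · 1.97

41.3700 EBC


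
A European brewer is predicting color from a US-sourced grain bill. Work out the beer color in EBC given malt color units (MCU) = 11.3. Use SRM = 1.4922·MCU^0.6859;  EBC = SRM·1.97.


SRM = 1.4922·11.3^0.6859 = 7.8729
EBC = 7.8729·1.97

15.5096 EBC


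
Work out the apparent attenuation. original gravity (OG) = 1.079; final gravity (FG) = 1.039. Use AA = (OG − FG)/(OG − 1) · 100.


AA = (1.079 − 1.039)/(1.079 − 1) · 100

50.6329 %


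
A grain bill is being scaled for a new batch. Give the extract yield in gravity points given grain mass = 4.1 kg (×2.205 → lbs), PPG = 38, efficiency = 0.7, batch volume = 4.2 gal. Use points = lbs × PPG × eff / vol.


lbs = 4.1 × 2.205 = 9.0405
points = 9.0405 × 38 × 0.7 / 4.2

57.2565 points


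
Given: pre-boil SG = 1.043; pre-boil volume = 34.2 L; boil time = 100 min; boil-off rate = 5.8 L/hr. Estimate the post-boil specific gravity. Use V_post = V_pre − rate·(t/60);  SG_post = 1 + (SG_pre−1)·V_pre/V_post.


V_post = 34.2 − 5.8·(100/60) = 24.5333
SG_post = 1 + (1.043 − 1)·34.2/24.5333

1.0599


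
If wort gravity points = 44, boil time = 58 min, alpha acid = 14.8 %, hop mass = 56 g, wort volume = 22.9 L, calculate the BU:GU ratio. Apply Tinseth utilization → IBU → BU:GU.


U = 1.65·0.000125^(GP/1000)·(1−e^(−0.04t))/4.15;  IBU = (α/100)·m·U·1000/V;  BU:GU = IBU/GP
U = 1.65·0.000125^(44/1000)·(1−e^(−0.04·58))/4.15 = 0.2414
IBU = (14.8/100)·56·0.2414·1000/22.9 = 87.3754
BU:GU = 87.3754/44

1.9858


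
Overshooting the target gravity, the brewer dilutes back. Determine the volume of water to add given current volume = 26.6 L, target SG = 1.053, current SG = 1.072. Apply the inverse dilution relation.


V_water = V·((SG_curr − 1)/(SG_target − 1) − 1)
V_water = 26.6·((1.072 − 1)/(1.053 − 1) − 1)

9.5358 L


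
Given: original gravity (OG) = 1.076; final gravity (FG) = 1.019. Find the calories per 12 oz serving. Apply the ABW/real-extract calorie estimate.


ABW = (OG−FG)·131.25·0.79/FG;  °P = 259 − 259/SG (for OG→OE and FG→AE);  RE = 0.1808·OE + 0.8192·AE;  Cal = (6.9·ABW + 4·(RE−0.1))·FG·3.55
ABW = (1.076 − 1.019)·131.25·0.79/1.019 = 5.8000
OE = 259 − 259/1.076 = 18.2937 °P
AE = 259 − 259/1.019 = 4.8292 °P
RE = 0.1808·18.2937 + 0.8192·4.8292 = 7.2636 °P
Cal = (6.9·5.8000 + 4·(7.2636−0.1))·1.019·3.55

248.4261 kcal


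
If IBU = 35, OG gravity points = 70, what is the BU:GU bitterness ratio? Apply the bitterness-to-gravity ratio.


BU:GU = IBU / OG_points
BU:GU = 35 / 70

0.5000


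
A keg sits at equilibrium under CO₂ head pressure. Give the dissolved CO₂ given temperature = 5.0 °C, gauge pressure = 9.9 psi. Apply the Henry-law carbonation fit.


vols = (P + 14.695)·(0.01821 + 0.09011·e^(−0.04·T))
vols = (9.9 + 14.695)·(0.01821 + 0.09011·e^(−0.04·5.0))

2.2624 volumes


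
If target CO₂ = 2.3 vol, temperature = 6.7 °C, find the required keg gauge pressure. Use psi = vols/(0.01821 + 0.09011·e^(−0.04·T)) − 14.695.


psi = 2.3/(0.01821 + 0.09011·e^(−0.04·6.7)) − 14.695

11.7006 psi


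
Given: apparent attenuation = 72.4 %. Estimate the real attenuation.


RA = AA · 0.8192
RA = 72.4 · 0.8192

59.3101 %


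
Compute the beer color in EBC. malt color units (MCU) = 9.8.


SRM = 1.4922·MCU^0.6859;  EBC = SRM·1.97
SRM = 1.4922·9.8^0.6859 = 7.1402
EBC = 7.1402·1.97

14.0661 EBC


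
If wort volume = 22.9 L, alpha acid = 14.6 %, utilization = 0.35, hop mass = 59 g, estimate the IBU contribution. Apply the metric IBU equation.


IBU = (α/100)·mass·U·1000 / V
IBU = (14.6/100)·59·0.35·1000 / 22.9

131.6550 IBU


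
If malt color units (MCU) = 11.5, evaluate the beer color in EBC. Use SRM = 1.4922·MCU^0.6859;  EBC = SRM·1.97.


SRM = 1.4922·11.5^0.6859 = 7.9682
EBC = 7.9682·1.97

15.6973 EBC


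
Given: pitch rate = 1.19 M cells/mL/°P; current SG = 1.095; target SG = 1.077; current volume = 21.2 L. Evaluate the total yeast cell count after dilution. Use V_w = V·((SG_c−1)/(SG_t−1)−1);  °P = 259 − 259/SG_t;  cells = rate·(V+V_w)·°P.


V_w = 21.2·((1.095−1)/(1.077−1)−1) = 4.9558
V_final = 21.2 + 4.9558 = 26.1558
°P = 259 − 259/1.077 = 18.5172
cells = 1.19·26.1558·18.5172

576.3556 billion cells


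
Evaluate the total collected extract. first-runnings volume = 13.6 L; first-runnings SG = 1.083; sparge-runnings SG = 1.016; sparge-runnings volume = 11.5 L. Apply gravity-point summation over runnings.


total = Σ (SG_i − 1)·1000·V_i
first = (1.083 − 1)·1000·13.6 = 1128.8000
sparge = (1.016 − 1)·1000·11.5 = 184.0000
total = 1128.8000 + 184.0000

1312.8000 gravity·L


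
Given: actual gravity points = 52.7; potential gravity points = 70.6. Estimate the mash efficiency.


efficiency = actual / potential × 100
efficiency = 52.7 / 70.6 × 100

74.6459 %


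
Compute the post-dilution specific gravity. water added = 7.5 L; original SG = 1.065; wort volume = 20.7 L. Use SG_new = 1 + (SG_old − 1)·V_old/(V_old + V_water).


pts = (1.065 − 1)·1000·20.7/(20.7 + 7.5) = 47.7128
SG_new = 1 + 47.7128/1000

1.0477


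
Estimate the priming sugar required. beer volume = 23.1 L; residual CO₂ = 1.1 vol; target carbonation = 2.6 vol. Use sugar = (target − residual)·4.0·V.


sugar = (2.6 − 1.1)·4.0·23.1

138.6000 g


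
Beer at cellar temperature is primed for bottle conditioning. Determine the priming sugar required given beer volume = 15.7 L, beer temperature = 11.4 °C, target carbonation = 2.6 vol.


residual = 14.695·(0.01821 + 0.09011·e^(−0.04·T));  sugar = (target − residual)·4.0·V
residual = 14.695·(0.01821 + 0.09011·e^(−0.04·11.4)) = 1.1069
sugar = (2.6 − 1.1069)·4.0·15.7

93.7685 g


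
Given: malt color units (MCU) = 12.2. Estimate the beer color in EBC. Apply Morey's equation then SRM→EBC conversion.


SRM = 1.4922·MCU^0.6859;  EBC = SRM·1.97
SRM = 1.4922·12.2^0.6859 = 8.2978
EBC = 8.2978·1.97

16.3466 EBC


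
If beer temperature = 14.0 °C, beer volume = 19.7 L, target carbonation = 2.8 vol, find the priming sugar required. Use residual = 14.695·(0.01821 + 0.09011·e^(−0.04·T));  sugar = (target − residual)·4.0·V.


residual = 14.695·(0.01821 + 0.09011·e^(−0.04·14.0)) = 1.0240
sugar = (2.8 − 1.0240)·4.0·19.7

139.9510 g


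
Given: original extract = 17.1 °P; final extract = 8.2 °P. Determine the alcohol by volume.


SG = 259/(259 − P);  ABV = (OG − FG)·131.25
OG = 259/(259 − 17.1) = 1.0707
FG = 259/(259 − 8.2) = 1.0327
ABV = (1.0707 − 1.0327)·131.25

4.9868 % ABV


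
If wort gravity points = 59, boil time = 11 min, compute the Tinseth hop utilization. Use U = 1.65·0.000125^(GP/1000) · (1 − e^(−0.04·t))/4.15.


bigness = 1.65·0.000125^(59/1000) = 0.9710
boil_factor = (1 − e^(−0.04·11))/4.15 = 0.0858
U = 0.9710 · 0.0858

0.0833


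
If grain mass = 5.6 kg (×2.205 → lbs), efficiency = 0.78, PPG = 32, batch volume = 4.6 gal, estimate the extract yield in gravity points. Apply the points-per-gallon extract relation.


points = lbs × PPG × eff / vol
lbs = 5.6 × 2.205 = 12.3480
points = 12.3480 × 32 × 0.78 / 4.6

67.0013 points


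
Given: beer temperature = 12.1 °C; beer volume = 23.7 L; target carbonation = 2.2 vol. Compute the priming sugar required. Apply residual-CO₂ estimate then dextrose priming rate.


residual = 14.695·(0.01821 + 0.09011·e^(−0.04·T));  sugar = (target − residual)·4.0·V
residual = 14.695·(0.01821 + 0.09011·e^(−0.04·12.1)) = 1.0837
sugar = (2.2 − 1.0837)·4.0·23.7

105.8255 g


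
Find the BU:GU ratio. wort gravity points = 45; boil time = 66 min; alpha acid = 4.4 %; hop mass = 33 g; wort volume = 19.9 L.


U = 1.65·0.000125^(GP/1000)·(1−e^(−0.04t))/4.15;  IBU = (α/100)·m·U·1000/V;  BU:GU = IBU/GP
U = 1.65·0.000125^(45/1000)·(1−e^(−0.04·66))/4.15 = 0.2464
IBU = (4.4/100)·33·0.2464·1000/19.9 = 17.9787
BU:GU = 17.9787/45

0.3995


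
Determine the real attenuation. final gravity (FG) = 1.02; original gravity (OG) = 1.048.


AA = (OG−FG)/(OG−1)·100;  RA = AA·0.8192
AA = (1.048 − 1.02)/(1.048 − 1)·100 = 58.3333
RA = 58.3333·0.8192

47.7867 %


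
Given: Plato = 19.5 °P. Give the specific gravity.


SG = 259/(259 − P)
SG = 259/(259 − 19.5)

1.0814


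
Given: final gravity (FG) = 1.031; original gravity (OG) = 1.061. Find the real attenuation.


AA = (OG−FG)/(OG−1)·100;  RA = AA·0.8192
AA = (1.061 − 1.031)/(1.061 − 1)·100 = 49.1803
RA = 49.1803·0.8192

40.2885 %


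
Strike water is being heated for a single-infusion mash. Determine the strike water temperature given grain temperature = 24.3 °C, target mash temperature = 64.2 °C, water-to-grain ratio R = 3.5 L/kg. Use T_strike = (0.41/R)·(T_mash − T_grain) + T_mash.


T_strike = (0.41/3.5)·(64.2 − 24.3) + 64.2

68.8740 °C


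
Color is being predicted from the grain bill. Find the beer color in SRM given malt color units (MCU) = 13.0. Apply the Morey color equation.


SRM = 1.4922 · MCU^0.6859
SRM = 1.4922 · 13.0^0.6859

8.6672 SRM


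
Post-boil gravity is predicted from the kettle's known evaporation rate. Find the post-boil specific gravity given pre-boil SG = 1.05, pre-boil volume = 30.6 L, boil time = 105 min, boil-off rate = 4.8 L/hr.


V_post = V_pre − rate·(t/60);  SG_post = 1 + (SG_pre−1)·V_pre/V_post
V_post = 30.6 − 4.8·(105/60) = 22.2000
SG_post = 1 + (1.05 − 1)·30.6/22.2000

1.0689


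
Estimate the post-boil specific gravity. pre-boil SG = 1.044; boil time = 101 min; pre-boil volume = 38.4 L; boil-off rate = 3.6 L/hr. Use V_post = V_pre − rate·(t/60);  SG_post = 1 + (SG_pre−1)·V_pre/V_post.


V_post = 38.4 − 3.6·(101/60) = 32.3400
SG_post = 1 + (1.044 − 1)·38.4/32.3400

1.0522


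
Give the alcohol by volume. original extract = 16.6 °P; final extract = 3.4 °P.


SG = 259/(259 − P);  ABV = (OG − FG)·131.25
OG = 259/(259 − 16.6) = 1.0685
FG = 259/(259 − 3.4) = 1.0133
ABV = (1.0685 − 1.0133)·131.25

7.2424 % ABV


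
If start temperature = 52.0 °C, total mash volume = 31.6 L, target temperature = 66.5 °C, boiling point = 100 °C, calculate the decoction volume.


V_dec = V_total·(T_target − T_start)/(T_boil − T_start)
V_dec = 31.6·(66.5 − 52.0)/(100 − 52.0)

9.5458 L


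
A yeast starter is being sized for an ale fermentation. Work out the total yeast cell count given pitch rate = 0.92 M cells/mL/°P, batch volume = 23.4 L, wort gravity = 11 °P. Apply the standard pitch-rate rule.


cells (billions) = rate · V_L · °P
cells = 0.92 · 23.4 · 11

236.8080 billion cells


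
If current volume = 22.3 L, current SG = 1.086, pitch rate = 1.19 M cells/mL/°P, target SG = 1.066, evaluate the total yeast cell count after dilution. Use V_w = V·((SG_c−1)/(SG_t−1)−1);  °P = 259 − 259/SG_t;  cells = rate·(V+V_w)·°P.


V_w = 22.3·((1.086−1)/(1.066−1)−1) = 6.7576
V_final = 22.3 + 6.7576 = 29.0576
°P = 259 − 259/1.066 = 16.0356
cells = 1.19·29.0576·16.0356

554.4889 billion cells


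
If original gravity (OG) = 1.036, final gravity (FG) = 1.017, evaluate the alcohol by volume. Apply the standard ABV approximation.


ABV = (OG − FG) · 131.25
ABV = (1.036 − 1.017) · 131.25

2.4938 % ABV


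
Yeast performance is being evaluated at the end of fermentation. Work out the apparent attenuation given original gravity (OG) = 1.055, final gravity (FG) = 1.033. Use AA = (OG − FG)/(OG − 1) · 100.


AA = (1.055 − 1.033)/(1.055 − 1) · 100

40.0000 %


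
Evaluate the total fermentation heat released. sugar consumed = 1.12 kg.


Q = m_sugar · 590 kJ/kg
Q = 1.12 · 590

660.8000 kJ


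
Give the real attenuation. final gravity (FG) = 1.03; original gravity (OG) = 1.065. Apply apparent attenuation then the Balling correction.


AA = (OG−FG)/(OG−1)·100;  RA = AA·0.8192
AA = (1.065 − 1.03)/(1.065 − 1)·100 = 53.8462
RA = 53.8462·0.8192

44.1108 %


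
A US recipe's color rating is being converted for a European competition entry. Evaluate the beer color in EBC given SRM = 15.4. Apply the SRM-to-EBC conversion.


EBC = SRM · 1.97
EBC = 15.4 · 1.97

30.3380 EBC


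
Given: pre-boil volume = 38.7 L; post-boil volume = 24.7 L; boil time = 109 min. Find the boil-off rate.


rate = (V_pre − V_post) / (t_min/60)
rate = (38.7 − 24.7) / (109/60)

7.7064 L/hr
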